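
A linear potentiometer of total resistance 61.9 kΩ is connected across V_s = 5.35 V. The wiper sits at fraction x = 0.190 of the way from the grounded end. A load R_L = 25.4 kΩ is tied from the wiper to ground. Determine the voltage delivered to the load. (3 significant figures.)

V_out ≈ 0.739 V

The pot divides into 50.14 kΩ above the wiper and 11.76 kΩ below.
(x·R_p) ‖ R_L = 8.039 kΩ.
Then V_out = V_s · 8.039/(50.14 + 8.039) = 0.7392 V.
(Unloaded: V_out = x·V_s = 1.02 V.)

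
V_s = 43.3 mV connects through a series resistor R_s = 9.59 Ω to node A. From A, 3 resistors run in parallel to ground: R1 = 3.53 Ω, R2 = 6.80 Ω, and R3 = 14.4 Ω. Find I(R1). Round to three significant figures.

Equivalent of the parallel group: R_p = 2.001 Ω.
V_A = 43.3 × 2.001/11.59 = 7.475 mV.
I(R1) = V_A / R1 = 7.475/3.53 = 2.117 mA.

I ≈ 2.12 mA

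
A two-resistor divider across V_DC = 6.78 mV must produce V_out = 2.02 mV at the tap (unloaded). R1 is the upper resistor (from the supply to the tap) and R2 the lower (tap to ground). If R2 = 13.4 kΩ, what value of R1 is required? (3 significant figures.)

R1 ≈ 31.6 kΩ

Required fraction k = V_out/V_DC = 0.2979.
So R1 = R2 · (V_DC/V_out − 1) = 13.4 × (6.78/2.02 − 1) = 13.4 × 2.356 = 31.58 kΩ.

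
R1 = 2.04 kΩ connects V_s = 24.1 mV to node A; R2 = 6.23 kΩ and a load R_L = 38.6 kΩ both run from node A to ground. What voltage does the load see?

R2 ‖ R_L = (6.23 × 38.6)/(6.23 + 38.6) = 5.364 kΩ.
Voltage divider with the loaded lower leg: V_out = 24.1 × 5.364/(2.04 + 5.364) = 24.1 × 0.7245 = 17.46 mV.

V_out ≈ 17.5 mV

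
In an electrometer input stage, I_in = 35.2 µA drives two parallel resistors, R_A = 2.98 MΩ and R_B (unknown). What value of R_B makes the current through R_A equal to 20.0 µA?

R_B ≈ 3.92 MΩ

In a two-way split, I_A/I_in = R_B/(R_A + R_B).
20.0/35.2 = R_B/(R_A + R_B) → R_B = R_A · (0.5682)/(1 − 0.5682) = 2.98 × 1.316 = 3.921 MΩ.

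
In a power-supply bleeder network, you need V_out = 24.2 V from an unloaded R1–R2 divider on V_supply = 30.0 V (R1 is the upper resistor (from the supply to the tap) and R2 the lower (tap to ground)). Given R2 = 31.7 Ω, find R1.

Required fraction k = V_out/V_supply = 0.8067.
R1 = R2·(1/k − 1) = 31.7 × 0.2397 = 7.598 Ω.

R1 ≈ 7.60 Ω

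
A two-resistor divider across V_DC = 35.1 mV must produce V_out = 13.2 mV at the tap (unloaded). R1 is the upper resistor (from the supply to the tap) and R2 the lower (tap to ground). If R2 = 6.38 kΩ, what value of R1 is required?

V_out/V_DC = R2/(R1+R2) = 0.3761.
R1 = R2·(1/k − 1) = 6.38 × 1.659 = 10.59 kΩ.

R1 ≈ 10.6 kΩ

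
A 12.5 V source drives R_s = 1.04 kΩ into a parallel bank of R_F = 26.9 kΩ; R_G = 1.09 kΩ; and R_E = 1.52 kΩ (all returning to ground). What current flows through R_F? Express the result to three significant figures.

Parallel bank: R_p = 1/(1/26.9 + 1/1.09 + 1/1.52) = 0.6202 kΩ.
Node voltage V_A = V_CC · R_p/(R_s + R_p) = 12.5 × 0.3736 = 4.669 V.
I(R_F) = V_A / R_F = 4.669/26.9 = 0.1736 mA.

I ≈ 0.174 mA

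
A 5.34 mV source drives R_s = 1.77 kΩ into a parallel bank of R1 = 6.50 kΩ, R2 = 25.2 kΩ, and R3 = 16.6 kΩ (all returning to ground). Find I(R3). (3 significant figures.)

I ≈ 0.222 µA

Parallel bank: R_p = 1/(1/6.50 + 1/25.2 + 1/16.6) = 3.941 kΩ.
V_A = 5.34 × 3.941/5.711 = 3.685 mV.
Branch current I = V_A/R3 = 3.685/16.6 = 0.2220 µA.
(Equivalently: I_total = 0.9351 µA, then current-divider fraction G_k/ΣG = 0.2374.)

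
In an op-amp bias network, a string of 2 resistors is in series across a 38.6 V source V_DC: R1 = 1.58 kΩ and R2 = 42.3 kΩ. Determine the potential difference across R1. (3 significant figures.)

V ≈ 1.39 V

Series total: ΣR = 1.58 + 42.3 = 43.88 kΩ.
V = V_DC · R/ΣR = 38.6 × 0.03601 = 1.390 V.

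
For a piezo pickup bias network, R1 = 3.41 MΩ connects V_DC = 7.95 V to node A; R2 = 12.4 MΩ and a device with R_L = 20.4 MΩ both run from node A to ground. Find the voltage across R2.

V_out ≈ 5.51 V

First combine the lower leg with the load: R2 ‖ R_L = 7.712 MΩ.
Voltage divider with the loaded lower leg: V_out = 7.95 × 7.712/(3.41 + 7.712) = 7.95 × 0.6934 = 5.513 V.
(Unloaded it would be 6.24 V; the load pulls it down.)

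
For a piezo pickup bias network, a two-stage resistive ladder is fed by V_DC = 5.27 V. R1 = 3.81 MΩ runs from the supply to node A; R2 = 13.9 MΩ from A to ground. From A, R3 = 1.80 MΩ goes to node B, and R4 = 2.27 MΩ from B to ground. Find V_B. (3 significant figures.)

Looking into the second stage from A: R3 + R4 = 4.070 MΩ appears in parallel with R2.
R2 ‖ (R3+R4) = 3.148 MΩ.
So V_A = 5.27 × 0.4524 = 2.384 V.
Stage 2 is unloaded, so V_B = V_A · R4/(R3+R4) = 2.384 × 2.27/4.070 = 1.330 V.

V_B ≈ 1.33 V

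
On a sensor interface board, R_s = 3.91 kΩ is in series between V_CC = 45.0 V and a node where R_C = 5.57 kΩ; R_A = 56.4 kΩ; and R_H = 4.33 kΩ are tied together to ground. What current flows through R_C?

Parallel bank: R_p = 1/(1/5.57 + 1/56.4 + 1/4.33) = 2.335 kΩ.
V_A = 45.0 × 2.335/6.245 = 16.83 V.
I(R_C) = V_A / R_C = 16.83/5.57 = 3.021 mA.

I ≈ 3.02 mA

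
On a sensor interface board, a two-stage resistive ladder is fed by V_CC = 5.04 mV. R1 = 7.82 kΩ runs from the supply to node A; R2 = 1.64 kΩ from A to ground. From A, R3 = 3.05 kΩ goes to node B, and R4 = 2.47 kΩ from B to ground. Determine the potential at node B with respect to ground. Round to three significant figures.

V_B ≈ 0.314 mV

Node A sees R2 in parallel with the series input of stage 2, R3 + R4 = 5.520 kΩ.
Effective lower resistance at A: R2 ‖ 5.520 = 1.264 kΩ.
V_A = 5.04 × 1.264/(7.82 + 1.264) = 0.7015 mV.
V_B = V_A × 0.4475 = 0.3139 mV.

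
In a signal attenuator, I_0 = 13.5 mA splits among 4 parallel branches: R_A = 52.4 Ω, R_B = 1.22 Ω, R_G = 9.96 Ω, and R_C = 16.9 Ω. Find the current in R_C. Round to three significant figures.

I ≈ 0.800 mA

Total conductance ΣG = 1/52.4 + 1/1.22 + 1/9.96 + 1/16.9 = 0.9983 (units of 1/Ω).
By the current-divider rule, I = I_0 · G_k/ΣG = 13.5 × 0.05927 = 0.8002 mA.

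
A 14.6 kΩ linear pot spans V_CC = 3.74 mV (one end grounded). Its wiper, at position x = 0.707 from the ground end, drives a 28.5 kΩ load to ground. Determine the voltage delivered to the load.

V_out ≈ 2.39 mV

Split the track: R_lower = x·R_p = 10.32 kΩ, R_upper = (1−x)·R_p = 4.278 kΩ.
(x·R_p) ‖ R_L = 7.578 kΩ.
V_out = 3.74 × 7.578/(4.278 + 7.578) = 2.391 mV.
(Unloaded: V_out = x·V_CC = 2.64 mV.)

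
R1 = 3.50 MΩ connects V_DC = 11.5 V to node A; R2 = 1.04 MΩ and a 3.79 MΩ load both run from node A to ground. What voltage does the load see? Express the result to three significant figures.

V_out ≈ 2.17 V

R2 ‖ R_L = (1.04 × 3.79)/(1.04 + 3.79) = 0.8161 MΩ.
Then V_out = V_DC · R2'/(R1 + R2') = 11.5 × 0.8161/4.316 = 2.174 V.
(Unloaded it would be 2.63 V; the load pulls it down.)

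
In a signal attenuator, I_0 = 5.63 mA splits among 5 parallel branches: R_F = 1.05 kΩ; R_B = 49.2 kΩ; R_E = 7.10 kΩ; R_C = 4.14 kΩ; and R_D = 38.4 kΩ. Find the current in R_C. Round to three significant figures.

I ≈ 0.985 mA

Conductances: ΣG = 1/1.05 + 1/49.2 + 1/7.10 + 1/4.14 + 1/38.4 = 1.381 (1/kΩ).
Current divider: I(R_C) = I_0 · G_k/ΣG = 5.63 × (0.2415/1.381) = 5.63 × 0.1749 = 0.9846 mA.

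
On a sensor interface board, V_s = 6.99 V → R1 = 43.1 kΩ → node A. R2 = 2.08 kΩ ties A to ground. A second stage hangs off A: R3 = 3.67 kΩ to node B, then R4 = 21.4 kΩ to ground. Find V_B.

V_B ≈ 0.255 V

Node A sees R2 in parallel with the series input of stage 2, R3 + R4 = 25.07 kΩ.
Effective lower resistance at A: R2 ‖ 25.07 = 1.921 kΩ.
V_A = 6.99 × 1.921/(43.1 + 1.921) = 0.2982 V.
Then the unloaded second divider: V_B = V_A × R4/(R3+R4) = 0.2982 × 0.8536 = 0.2545 V.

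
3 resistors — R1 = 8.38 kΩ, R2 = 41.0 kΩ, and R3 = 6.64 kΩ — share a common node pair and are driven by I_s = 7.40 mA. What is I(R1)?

ΣG = 1/8.38 + 1/41.0 + 1/6.64 = 0.2943.
Current divider: I(R1) = I_s · G_k/ΣG = 7.40 × (0.1193/0.2943) = 7.40 × 0.4054 = 3.000 mA.

I ≈ 3.00 mA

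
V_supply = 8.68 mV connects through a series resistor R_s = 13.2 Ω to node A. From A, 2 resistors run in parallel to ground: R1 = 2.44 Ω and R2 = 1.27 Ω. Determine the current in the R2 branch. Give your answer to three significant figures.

I ≈ 0.407 mA

Parallel bank: R_p = 1/(1/2.44 + 1/1.27) = 0.8353 Ω.
V_A = 8.68 × 0.8353/14.04 = 0.5166 mV.
I(R2) = V_A / R2 = 0.5166/1.27 = 0.4067 mA.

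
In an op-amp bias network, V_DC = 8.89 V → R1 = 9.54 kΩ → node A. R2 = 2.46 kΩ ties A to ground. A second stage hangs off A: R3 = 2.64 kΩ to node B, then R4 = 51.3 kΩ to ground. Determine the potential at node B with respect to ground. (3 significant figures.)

V_B ≈ 1.67 V

Looking into the second stage from A: R3 + R4 = 53.94 kΩ appears in parallel with R2.
Effective lower resistance at A: R2 ‖ 53.94 = 2.353 kΩ.
V_A = 8.89 × 2.353/(9.54 + 2.353) = 1.759 V.
Then the unloaded second divider: V_B = V_A × R4/(R3+R4) = 1.759 × 0.9511 = 1.673 V.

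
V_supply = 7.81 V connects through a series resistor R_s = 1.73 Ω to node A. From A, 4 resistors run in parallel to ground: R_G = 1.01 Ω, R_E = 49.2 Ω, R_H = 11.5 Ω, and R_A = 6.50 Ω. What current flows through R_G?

I ≈ 2.44 A

Equivalent of the parallel group: R_p = 0.7992 Ω.
V_A = 7.81 × 0.7992/2.529 = 2.468 V.
Branch current I = V_A/R_G = 2.468/1.01 = 2.443 A.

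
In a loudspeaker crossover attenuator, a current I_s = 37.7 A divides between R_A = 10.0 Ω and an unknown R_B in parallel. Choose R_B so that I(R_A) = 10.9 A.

The fraction through R_A equals R_B/(R_A+R_B).
With f = 0.2891, R_B = R_A · f/(1−f) = 10.0 × 0.4067 = 4.067 Ω.

R_B ≈ 4.07 Ω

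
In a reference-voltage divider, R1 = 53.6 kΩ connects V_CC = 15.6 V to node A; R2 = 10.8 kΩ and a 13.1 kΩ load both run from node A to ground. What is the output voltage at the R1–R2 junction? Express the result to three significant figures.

First combine the lower leg with the load: R2 ‖ R_L = 5.920 kΩ.
Then V_out = V_CC · R2'/(R1 + R2') = 15.6 × 5.920/59.52 = 1.552 V.
(Unloaded it would be 2.62 V; the load pulls it down.)

V_out ≈ 1.55 V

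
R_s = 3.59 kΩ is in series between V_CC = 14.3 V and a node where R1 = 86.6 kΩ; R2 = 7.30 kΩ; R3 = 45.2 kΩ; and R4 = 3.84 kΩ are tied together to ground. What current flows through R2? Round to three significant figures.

Combine the parallel branches: R_p = (1/86.6 + 1/7.30 + 1/45.2 + 1/3.84)⁻¹ = 2.320 kΩ.
Node voltage V_A = V_CC · R_p/(R_s + R_p) = 14.3 × 0.3925 = 5.613 V.
I(R2) = V_A / R2 = 5.613/7.30 = 0.7689 mA.
(Check via current divider: I_total = 2.420 mA; share G_k/ΣG = 0.3178 → same result.)

I ≈ 0.769 mA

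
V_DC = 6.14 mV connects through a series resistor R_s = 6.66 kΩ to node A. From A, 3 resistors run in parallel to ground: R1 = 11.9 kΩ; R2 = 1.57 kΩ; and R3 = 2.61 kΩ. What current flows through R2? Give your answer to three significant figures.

I ≈ 0.468 µA

Parallel bank: R_p = 1/(1/11.9 + 1/1.57 + 1/2.61) = 0.9057 kΩ.
V_A by voltage divider: V_A = 6.14 × 0.9057/(6.66 + 0.9057) = 0.7350 mV.
Branch current I = V_A/R2 = 0.7350/1.57 = 0.4682 µA.
(Equivalently: I_total = 0.8116 µA, then current-divider fraction G_k/ΣG = 0.5769.)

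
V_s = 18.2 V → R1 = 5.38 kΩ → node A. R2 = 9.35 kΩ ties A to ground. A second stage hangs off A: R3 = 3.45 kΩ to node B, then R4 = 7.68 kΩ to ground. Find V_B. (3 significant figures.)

V_B ≈ 6.10 V

Node A sees R2 in parallel with the series input of stage 2, R3 + R4 = 11.13 kΩ.
R2 ‖ (R3+R4) = 5.081 kΩ.
So V_A = 18.2 × 0.4857 = 8.840 V.
V_B = V_A × 0.6900 = 6.100 V.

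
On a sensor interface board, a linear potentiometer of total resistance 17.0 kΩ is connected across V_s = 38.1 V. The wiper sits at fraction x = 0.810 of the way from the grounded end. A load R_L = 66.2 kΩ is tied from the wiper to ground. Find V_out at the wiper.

V_out ≈ 29.7 V

The pot divides into 3.230 kΩ above the wiper and 13.77 kΩ below.
Lower segment in parallel with the load: 13.77 ‖ 66.2 = 11.40 kΩ.
Then V_out = V_s · 11.40/(3.230 + 11.40) = 29.69 V.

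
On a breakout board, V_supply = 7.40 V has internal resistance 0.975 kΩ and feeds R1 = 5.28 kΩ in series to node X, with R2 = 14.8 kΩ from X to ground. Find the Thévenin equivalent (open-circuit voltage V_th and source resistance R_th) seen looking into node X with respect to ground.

R1' = 0.975 + 5.28 = 6.255 kΩ (source resistance + R1).
Open-circuit (no load on X): V_th = V_supply · R2/(R1' + R2) = 7.40 × 14.8/(6.255 + 14.8) = 5.202 V.
With V_supply suppressed (replaced by a short), R_th = R1' ‖ R2 = (6.255 × 14.8)/(6.255 + 14.8) = 4.397 kΩ.

V_th ≈ 5.20 V, R_th ≈ 4.40 kΩ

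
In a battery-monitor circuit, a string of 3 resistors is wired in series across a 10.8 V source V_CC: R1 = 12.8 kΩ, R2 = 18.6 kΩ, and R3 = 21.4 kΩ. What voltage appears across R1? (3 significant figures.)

Series total: ΣR = 12.8 + 18.6 + 21.4 = 52.80 kΩ.
By the voltage-divider rule, V = 10.8 × 12.80/52.80 = 2.618 V.

V ≈ 2.62 V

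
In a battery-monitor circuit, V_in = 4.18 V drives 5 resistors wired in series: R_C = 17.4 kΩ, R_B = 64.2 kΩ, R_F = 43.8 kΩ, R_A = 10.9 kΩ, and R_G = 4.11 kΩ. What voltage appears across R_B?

ΣR = 17.4 + 64.2 + 43.8 + 10.9 + 4.11 = 140.4 kΩ.
V = V_in · R/ΣR = 4.18 × 0.4572 = 1.911 V.

V ≈ 1.91 V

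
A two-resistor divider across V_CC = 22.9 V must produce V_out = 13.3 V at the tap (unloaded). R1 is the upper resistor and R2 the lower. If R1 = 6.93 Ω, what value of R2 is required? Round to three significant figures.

The divider ratio is R2/(R1+R2) = 13.3/22.9 = 0.5808.
R2 = R1 · 0.5808/(1 − 0.5808) = 9.601 Ω.

R2 ≈ 9.60 Ω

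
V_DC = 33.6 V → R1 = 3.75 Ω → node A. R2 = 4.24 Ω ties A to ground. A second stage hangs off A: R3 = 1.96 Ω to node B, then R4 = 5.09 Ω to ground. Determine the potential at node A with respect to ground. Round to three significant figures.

V_A ≈ 13.9 V

Looking into the second stage from A: R3 + R4 = 7.050 Ω appears in parallel with R2.
R2 ‖ (R3+R4) = 2.648 Ω.
So V_A = 33.6 × 0.4138 = 13.91 V.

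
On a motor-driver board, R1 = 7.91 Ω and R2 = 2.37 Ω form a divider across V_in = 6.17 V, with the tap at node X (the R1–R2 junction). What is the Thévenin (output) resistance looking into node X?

Looking into X with the source shorted: R_th = R1·R2/(R1+R2) = 7.910 × 2.37/10.28 = 1.824 Ω.

R_th ≈ 1.82 Ω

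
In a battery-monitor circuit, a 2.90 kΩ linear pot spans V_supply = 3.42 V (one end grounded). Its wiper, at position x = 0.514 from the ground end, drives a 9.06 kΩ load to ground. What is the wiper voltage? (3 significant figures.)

Lower segment x·R_p = 1.491 kΩ; upper segment (1−x)·R_p = 1.409 kΩ.
(x·R_p) ‖ R_L = 1.280 kΩ.
V_out = 3.42 × 1.280/(1.409 + 1.280) = 1.628 V.

V_out ≈ 1.63 V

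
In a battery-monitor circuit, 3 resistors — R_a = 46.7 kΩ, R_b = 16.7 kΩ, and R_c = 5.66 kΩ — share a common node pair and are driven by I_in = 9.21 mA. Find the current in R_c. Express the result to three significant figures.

Total conductance ΣG = 1/46.7 + 1/16.7 + 1/5.66 = 0.2580 (units of 1/kΩ).
By the current-divider rule, I = I_in · G_k/ΣG = 9.21 × 0.6849 = 6.308 mA.

I ≈ 6.31 mA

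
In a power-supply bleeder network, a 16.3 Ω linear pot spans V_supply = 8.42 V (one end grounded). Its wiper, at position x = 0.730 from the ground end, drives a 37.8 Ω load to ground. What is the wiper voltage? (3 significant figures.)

V_out ≈ 5.67 V

Split the track: R_lower = x·R_p = 11.90 Ω, R_upper = (1−x)·R_p = 4.401 Ω.
Lower segment in parallel with the load: 11.90 ‖ 37.8 = 9.050 Ω.
Then V_out = V_supply · 9.050/(4.401 + 9.050) = 5.665 V.
(Unloaded: V_out = x·V_supply = 6.15 V.)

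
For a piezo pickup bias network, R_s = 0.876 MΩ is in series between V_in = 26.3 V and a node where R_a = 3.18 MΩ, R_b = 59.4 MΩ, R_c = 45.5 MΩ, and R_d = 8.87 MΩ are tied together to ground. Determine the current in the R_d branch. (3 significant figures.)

Parallel bank: R_p = 1/(1/3.18 + 1/59.4 + 1/45.5 + 1/8.87) = 2.146 MΩ.
Node voltage V_A = V_in · R_p/(R_s + R_p) = 26.3 × 0.7101 = 18.68 V.
I(R_d) = V_A / R_d = 18.68/8.87 = 2.106 µA.

I ≈ 2.11 µA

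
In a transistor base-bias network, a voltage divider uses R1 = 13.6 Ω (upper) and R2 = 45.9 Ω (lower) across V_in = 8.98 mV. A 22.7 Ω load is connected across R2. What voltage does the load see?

V_out ≈ 4.74 mV

R2 ‖ R_L = (45.9 × 22.7)/(45.9 + 22.7) = 15.19 Ω.
Then V_out = V_in · R2'/(R1 + R2') = 8.98 × 15.19/28.79 = 4.738 mV.
(Unloaded it would be 6.93 mV; the load pulls it down.)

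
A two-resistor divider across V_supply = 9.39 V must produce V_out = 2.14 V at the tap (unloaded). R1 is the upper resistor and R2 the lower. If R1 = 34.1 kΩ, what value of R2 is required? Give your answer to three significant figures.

R2 ≈ 10.1 kΩ

V_out/V_supply = R2/(R1+R2) = 0.2279.
So R2 = R1 · V_out/(V_supply − V_out) = 34.1 × 2.14/(9.39 − 2.14) = 34.1 × 0.2952 = 10.07 kΩ.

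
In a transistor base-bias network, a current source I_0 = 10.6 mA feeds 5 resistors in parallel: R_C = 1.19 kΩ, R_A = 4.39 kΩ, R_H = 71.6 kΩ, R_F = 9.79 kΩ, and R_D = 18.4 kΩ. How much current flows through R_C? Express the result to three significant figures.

ΣG = 1/1.19 + 1/4.39 + 1/71.6 + 1/9.79 + 1/18.4 = 1.239.
Current divider: I(R_C) = I_0 · G_k/ΣG = 10.6 × (0.8403/1.239) = 10.6 × 0.6785 = 7.192 mA.

I ≈ 7.19 mA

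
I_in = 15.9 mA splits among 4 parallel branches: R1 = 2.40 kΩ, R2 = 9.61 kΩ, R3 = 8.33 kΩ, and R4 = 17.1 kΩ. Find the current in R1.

Total conductance ΣG = 1/2.40 + 1/9.61 + 1/8.33 + 1/17.1 = 0.6993 (units of 1/kΩ).
R1 takes the fraction G_k/ΣG = 0.4167/0.6993 = 0.5959, so I = 15.9 × 0.5959 = 9.474 mA.

I ≈ 9.47 mA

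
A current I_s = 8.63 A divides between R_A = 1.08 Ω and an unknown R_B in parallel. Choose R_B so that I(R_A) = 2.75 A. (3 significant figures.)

R_B ≈ 0.505 Ω

Two-branch current divider: I_A = I_s · R_B/(R_A + R_B).
With f = 0.3187, R_B = R_A · f/(1−f) = 1.08 × 0.4677 = 0.5051 Ω.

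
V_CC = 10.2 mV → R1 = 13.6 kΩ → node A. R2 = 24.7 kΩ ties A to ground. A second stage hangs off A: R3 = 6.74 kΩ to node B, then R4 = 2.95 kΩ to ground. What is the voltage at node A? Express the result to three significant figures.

V_A ≈ 3.45 mV

Node A sees R2 in parallel with the series input of stage 2, R3 + R4 = 9.690 kΩ.
Effective lower resistance at A: R2 ‖ 9.690 = 6.960 kΩ.
V_A = 10.2 × 6.960/(13.6 + 6.960) = 3.453 mV.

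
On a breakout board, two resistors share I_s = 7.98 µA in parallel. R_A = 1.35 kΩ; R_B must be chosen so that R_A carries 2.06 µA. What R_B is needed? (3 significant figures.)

R_B ≈ 0.470 kΩ

In a two-way split, I_A/I_s = R_B/(R_A + R_B).
2.06/7.98 = R_B/(R_A + R_B) → R_B = R_A · (0.2581)/(1 − 0.2581) = 1.35 × 0.3480 = 0.4698 kΩ.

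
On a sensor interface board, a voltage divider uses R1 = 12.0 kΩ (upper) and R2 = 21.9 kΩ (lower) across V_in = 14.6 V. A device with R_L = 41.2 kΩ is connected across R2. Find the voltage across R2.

V_out ≈ 7.94 V

The load sits in parallel with R2, giving an effective lower resistance R2' = R2·R_L/(R2+R_L) = 14.30 kΩ.
Now apply the divider: V_out = 14.6 × 0.5437 = 7.938 V.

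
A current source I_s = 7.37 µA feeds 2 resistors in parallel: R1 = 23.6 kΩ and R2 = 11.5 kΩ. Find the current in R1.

I ≈ 2.41 µA

With just two branches, the current splits inversely with resistance.
So I = 7.37 × 11.5/35.10 = 2.415 µA.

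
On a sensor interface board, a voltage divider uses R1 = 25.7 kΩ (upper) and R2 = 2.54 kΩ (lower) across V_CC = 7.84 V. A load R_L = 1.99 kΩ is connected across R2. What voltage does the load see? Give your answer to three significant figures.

First combine the lower leg with the load: R2 ‖ R_L = 1.116 kΩ.
Voltage divider with the loaded lower leg: V_out = 7.84 × 1.116/(25.7 + 1.116) = 7.84 × 0.04161 = 0.3262 V.

V_out ≈ 0.326 V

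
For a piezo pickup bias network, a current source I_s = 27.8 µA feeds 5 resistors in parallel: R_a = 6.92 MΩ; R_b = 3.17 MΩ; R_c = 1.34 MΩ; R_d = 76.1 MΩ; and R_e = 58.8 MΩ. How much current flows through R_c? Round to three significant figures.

I ≈ 16.8 µA

Total conductance ΣG = 1/6.92 + 1/3.17 + 1/1.34 + 1/76.1 + 1/58.8 = 1.236 (units of 1/MΩ).
By the current-divider rule, I = I_s · G_k/ΣG = 27.8 × 0.6036 = 16.78 µA.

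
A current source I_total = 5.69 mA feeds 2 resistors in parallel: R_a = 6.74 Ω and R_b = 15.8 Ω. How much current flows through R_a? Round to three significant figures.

For two parallel branches, I_k = I_total · (other R)/(sum of R).
I(R_a) = 5.69 × 15.8/(6.74 + 15.8) = 5.69 × 0.7010 = 3.989 mA.

I ≈ 3.99 mA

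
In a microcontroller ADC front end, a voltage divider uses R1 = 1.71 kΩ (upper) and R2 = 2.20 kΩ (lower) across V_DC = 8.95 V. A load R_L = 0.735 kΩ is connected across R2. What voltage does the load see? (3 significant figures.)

The load sits in parallel with R2, giving an effective lower resistance R2' = R2·R_L/(R2+R_L) = 0.5509 kΩ.
Then V_out = V_DC · R2'/(R1 + R2') = 8.95 × 0.5509/2.261 = 2.181 V.

V_out ≈ 2.18 V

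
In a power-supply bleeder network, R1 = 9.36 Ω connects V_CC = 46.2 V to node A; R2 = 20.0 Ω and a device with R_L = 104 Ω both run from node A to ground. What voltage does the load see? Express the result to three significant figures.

V_out ≈ 29.7 V

The load sits in parallel with R2, giving an effective lower resistance R2' = R2·R_L/(R2+R_L) = 16.77 Ω.
Voltage divider with the loaded lower leg: V_out = 46.2 × 16.77/(9.36 + 16.77) = 46.2 × 0.6418 = 29.65 V.
(Unloaded it would be 31.5 V; the load pulls it down.)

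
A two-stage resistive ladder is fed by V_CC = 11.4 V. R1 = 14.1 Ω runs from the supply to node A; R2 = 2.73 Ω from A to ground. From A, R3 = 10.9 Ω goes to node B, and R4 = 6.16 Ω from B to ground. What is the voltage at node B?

V_B ≈ 0.589 V

Looking into the second stage from A: R3 + R4 = 17.06 Ω appears in parallel with R2.
R2 ‖ (R3+R4) = 2.353 Ω.
So V_A = 11.4 × 0.1430 = 1.631 V.
V_B = V_A × 0.3611 = 0.5888 V.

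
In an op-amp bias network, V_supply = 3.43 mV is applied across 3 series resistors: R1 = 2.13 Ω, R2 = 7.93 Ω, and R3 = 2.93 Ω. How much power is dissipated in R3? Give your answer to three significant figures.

ΣR = 12.99 Ω → I = 3.43/12.99 = 0.2640 mA.
P = I²R = 0.06972 × 2.93 = 0.2043 µW.

P ≈ 0.204 µW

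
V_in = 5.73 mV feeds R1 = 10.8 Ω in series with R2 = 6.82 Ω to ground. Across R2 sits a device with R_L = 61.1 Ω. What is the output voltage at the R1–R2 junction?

R2 ‖ R_L = (6.82 × 61.1)/(6.82 + 61.1) = 6.135 Ω.
Voltage divider with the loaded lower leg: V_out = 5.73 × 6.135/(10.8 + 6.135) = 5.73 × 0.3623 = 2.076 mV.

V_out ≈ 2.08 mV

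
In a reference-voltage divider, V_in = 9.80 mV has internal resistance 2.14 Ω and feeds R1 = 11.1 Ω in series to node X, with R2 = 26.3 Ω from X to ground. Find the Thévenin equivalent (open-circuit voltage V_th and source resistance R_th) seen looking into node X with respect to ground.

V_th ≈ 6.52 mV, R_th ≈ 8.81 Ω

R1' = 2.14 + 11.1 = 13.24 Ω (source resistance + R1).
V_th is the unloaded tap voltage: V_in · R2/(R1'+R2) = 9.80 × 0.6651 = 6.518 mV.
Zeroing V_in shorts the top of R1' to ground, so R_th = R1' ‖ R2 = 8.807 Ω.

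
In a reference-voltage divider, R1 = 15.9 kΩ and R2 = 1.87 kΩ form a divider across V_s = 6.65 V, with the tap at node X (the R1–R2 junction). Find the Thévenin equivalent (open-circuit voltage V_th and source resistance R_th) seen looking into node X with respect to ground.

V_th ≈ 0.700 V, R_th ≈ 1.67 kΩ

With X open, the divider is unloaded: V_th = 6.65 × 1.87/17.77 = 0.6998 V.
Looking into X with the source shorted: R_th = R1·R2/(R1+R2) = 15.90 × 1.87/17.77 = 1.673 kΩ.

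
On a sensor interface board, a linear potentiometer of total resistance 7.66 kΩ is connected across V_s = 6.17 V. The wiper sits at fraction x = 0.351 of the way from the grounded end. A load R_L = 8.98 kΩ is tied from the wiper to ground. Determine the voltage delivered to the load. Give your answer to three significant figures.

Split the track: R_lower = x·R_p = 2.689 kΩ, R_upper = (1−x)·R_p = 4.971 kΩ.
Lower segment in parallel with the load: 2.689 ‖ 8.98 = 2.069 kΩ.
Then V_out = V_s · 2.069/(4.971 + 2.069) = 1.813 V.

V_out ≈ 1.81 V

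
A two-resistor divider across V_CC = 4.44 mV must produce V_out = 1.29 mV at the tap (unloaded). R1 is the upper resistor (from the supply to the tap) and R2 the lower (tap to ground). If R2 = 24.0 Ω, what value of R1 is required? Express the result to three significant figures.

Required fraction k = V_out/V_CC = 0.2905.
Rearranging, R1 = R2·(1−k)/k = 24.0 × 2.442 = 58.60 Ω.

R1 ≈ 58.6 Ω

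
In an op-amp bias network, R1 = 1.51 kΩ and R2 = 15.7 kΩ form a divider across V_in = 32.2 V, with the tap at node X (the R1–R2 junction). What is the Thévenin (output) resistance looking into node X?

R_th ≈ 1.38 kΩ

With V_in suppressed (replaced by a short), R_th = R1 ‖ R2 = (1.510 × 15.7)/(1.510 + 15.7) = 1.378 kΩ.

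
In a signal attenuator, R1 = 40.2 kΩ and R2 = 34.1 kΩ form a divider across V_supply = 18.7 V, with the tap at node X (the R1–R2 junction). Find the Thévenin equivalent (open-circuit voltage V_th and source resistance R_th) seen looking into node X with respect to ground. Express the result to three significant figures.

V_th ≈ 8.58 V, R_th ≈ 18.4 kΩ

V_th is the unloaded tap voltage: V_supply · R2/(R1+R2) = 18.7 × 0.4590 = 8.582 V.
Zeroing V_supply shorts the top of R1 to ground, so R_th = R1 ‖ R2 = 18.45 kΩ.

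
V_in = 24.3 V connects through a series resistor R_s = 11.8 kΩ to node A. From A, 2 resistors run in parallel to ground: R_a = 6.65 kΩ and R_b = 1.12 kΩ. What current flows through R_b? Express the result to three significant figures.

Combine the parallel branches: R_p = (1/6.65 + 1/1.12)⁻¹ = 0.9586 kΩ.
Node voltage V_A = V_in · R_p/(R_s + R_p) = 24.3 × 0.07513 = 1.826 V.
I(R_b) = V_A / R_b = 1.826/1.12 = 1.630 mA.
(Check via current divider: I_total = 1.905 mA; share G_k/ΣG = 0.8559 → same result.)

I ≈ 1.63 mA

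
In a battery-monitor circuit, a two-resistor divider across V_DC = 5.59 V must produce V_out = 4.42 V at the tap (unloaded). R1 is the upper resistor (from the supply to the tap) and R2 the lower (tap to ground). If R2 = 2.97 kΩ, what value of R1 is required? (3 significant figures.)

The divider ratio is R2/(R1+R2) = 4.42/5.59 = 0.7907.
Rearranging, R1 = R2·(1−k)/k = 2.97 × 0.2647 = 0.7862 kΩ.

R1 ≈ 0.786 kΩ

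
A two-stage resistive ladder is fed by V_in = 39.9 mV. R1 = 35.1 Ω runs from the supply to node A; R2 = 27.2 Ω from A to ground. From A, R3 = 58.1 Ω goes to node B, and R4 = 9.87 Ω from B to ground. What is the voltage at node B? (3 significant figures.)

V_B ≈ 2.06 mV

Looking into the second stage from A: R3 + R4 = 67.97 Ω appears in parallel with R2.
Effective lower resistance at A: R2 ‖ 67.97 = 19.43 Ω.
So V_A = 39.9 × 0.3563 = 14.22 mV.
V_B = V_A × 0.1452 = 2.064 mV.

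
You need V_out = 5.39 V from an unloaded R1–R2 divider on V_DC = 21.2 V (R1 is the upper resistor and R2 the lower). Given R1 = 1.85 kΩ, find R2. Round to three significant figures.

R2 ≈ 0.631 kΩ

Required fraction k = V_out/V_DC = 0.2542.
Rearranging, R2 = R1·k/(1−k) = 1.85 × 0.3409 = 0.6307 kΩ.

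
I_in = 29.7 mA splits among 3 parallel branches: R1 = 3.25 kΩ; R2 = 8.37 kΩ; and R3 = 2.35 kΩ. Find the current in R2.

I ≈ 4.16 mA

Total conductance ΣG = 1/3.25 + 1/8.37 + 1/2.35 = 0.8527 (units of 1/kΩ).
By the current-divider rule, I = I_in · G_k/ΣG = 29.7 × 0.1401 = 4.161 mA.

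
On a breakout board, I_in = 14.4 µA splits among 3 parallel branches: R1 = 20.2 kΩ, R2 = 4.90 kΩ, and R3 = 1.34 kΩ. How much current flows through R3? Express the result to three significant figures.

I ≈ 10.7 µA

Total conductance ΣG = 1/20.2 + 1/4.90 + 1/1.34 = 0.9999 (units of 1/kΩ).
By the current-divider rule, I = I_in · G_k/ΣG = 14.4 × 0.7464 = 10.75 µA.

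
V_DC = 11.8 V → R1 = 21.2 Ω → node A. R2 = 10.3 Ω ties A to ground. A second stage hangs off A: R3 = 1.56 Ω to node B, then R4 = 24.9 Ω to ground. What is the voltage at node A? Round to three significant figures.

The second stage (R3 + R4 = 26.46 Ω) loads node A in parallel with R2.
R2 ‖ (R3+R4) = 7.414 Ω.
So V_A = 11.8 × 0.2591 = 3.057 V.

V_A ≈ 3.06 V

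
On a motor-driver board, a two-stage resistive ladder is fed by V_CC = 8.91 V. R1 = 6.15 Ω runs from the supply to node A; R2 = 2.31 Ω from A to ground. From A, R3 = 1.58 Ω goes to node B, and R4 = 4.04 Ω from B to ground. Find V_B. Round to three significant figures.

The second stage (R3 + R4 = 5.620 Ω) loads node A in parallel with R2.
R2 ‖ (R3+R4) = 1.637 Ω.
So V_A = 8.91 × 0.2102 = 1.873 V.
Stage 2 is unloaded, so V_B = V_A · R4/(R3+R4) = 1.873 × 4.04/5.620 = 1.347 V.

V_B ≈ 1.35 V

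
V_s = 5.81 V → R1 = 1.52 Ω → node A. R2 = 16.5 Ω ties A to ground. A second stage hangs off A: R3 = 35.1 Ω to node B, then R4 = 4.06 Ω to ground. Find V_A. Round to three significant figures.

V_A ≈ 5.14 V

The second stage (R3 + R4 = 39.16 Ω) loads node A in parallel with R2.
Effective lower resistance at A: R2 ‖ 39.16 = 11.61 Ω.
So V_A = 5.81 × 0.8842 = 5.137 V.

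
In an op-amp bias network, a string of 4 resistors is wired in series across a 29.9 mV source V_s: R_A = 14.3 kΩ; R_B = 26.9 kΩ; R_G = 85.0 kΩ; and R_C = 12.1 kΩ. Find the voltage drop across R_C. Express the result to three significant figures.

ΣR = 14.3 + 26.9 + 85.0 + 12.1 = 138.3 kΩ.
By the voltage-divider rule, V = 29.9 × 12.10/138.3 = 2.616 mV.

V ≈ 2.62 mV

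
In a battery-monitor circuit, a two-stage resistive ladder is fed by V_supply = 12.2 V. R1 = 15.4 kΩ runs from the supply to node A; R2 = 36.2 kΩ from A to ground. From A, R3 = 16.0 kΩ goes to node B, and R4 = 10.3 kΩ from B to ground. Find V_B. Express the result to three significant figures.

V_B ≈ 2.38 V

Node A sees R2 in parallel with the series input of stage 2, R3 + R4 = 26.30 kΩ.
Effective lower resistance at A: R2 ‖ 26.30 = 15.23 kΩ.
First divider: V_A = V_supply · 15.23/(15.4 + 15.23) = 6.067 V.
Then the unloaded second divider: V_B = V_A × R4/(R3+R4) = 6.067 × 0.3916 = 2.376 V.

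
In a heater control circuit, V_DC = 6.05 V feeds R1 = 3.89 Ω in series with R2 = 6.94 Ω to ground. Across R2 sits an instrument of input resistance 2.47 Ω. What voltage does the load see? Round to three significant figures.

R2 ‖ R_L = (6.94 × 2.47)/(6.94 + 2.47) = 1.822 Ω.
Then V_out = V_DC · R2'/(R1 + R2') = 6.05 × 1.822/5.712 = 1.930 V.

V_out ≈ 1.93 V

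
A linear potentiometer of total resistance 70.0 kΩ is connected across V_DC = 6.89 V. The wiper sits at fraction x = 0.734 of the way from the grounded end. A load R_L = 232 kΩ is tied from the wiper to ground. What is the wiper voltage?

Lower segment x·R_p = 51.38 kΩ; upper segment (1−x)·R_p = 18.62 kΩ.
(x·R_p) ‖ R_L = 42.06 kΩ.
Loaded-divider output: V_out = 6.89 × 0.6932 = 4.776 V.
(Unloaded: V_out = x·V_DC = 5.06 V.)

V_out ≈ 4.78 V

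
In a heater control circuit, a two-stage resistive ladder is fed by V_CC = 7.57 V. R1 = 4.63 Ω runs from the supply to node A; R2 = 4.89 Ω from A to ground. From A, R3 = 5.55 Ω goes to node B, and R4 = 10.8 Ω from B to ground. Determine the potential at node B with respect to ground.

The second stage (R3 + R4 = 16.35 Ω) loads node A in parallel with R2.
Effective lower resistance at A: R2 ‖ 16.35 = 3.764 Ω.
V_A = 7.57 × 3.764/(4.63 + 3.764) = 3.395 V.
V_B = V_A × 0.6606 = 2.242 V.

V_B ≈ 2.24 V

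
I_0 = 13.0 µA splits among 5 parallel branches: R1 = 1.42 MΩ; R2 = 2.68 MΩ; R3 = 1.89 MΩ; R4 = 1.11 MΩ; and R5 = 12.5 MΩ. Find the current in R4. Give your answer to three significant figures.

I ≈ 4.53 µA

ΣG = 1/1.42 + 1/2.68 + 1/1.89 + 1/1.11 + 1/12.5 = 2.587.
R4 takes the fraction G_k/ΣG = 0.9009/2.587 = 0.3482, so I = 13.0 × 0.3482 = 4.527 µA.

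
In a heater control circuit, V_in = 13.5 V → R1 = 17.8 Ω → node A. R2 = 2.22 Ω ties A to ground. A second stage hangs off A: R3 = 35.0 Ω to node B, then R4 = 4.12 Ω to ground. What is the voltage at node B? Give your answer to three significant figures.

V_B ≈ 0.150 V

The second stage (R3 + R4 = 39.12 Ω) loads node A in parallel with R2.
Effective lower resistance at A: R2 ‖ 39.12 = 2.101 Ω.
V_A = 13.5 × 2.101/(17.8 + 2.101) = 1.425 V.
Stage 2 is unloaded, so V_B = V_A · R4/(R3+R4) = 1.425 × 4.12/39.12 = 0.1501 V.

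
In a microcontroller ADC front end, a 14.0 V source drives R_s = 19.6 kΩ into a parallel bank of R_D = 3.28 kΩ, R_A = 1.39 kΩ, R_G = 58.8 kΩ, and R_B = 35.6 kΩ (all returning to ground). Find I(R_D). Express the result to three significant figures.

Combine the parallel branches: R_p = (1/3.28 + 1/1.39 + 1/58.8 + 1/35.6)⁻¹ = 0.9351 kΩ.
V_A = 14.0 × 0.9351/20.54 = 0.6375 V.
I(R_D) = V_A / R_D = 0.6375/3.28 = 0.1944 mA.

I ≈ 0.194 mA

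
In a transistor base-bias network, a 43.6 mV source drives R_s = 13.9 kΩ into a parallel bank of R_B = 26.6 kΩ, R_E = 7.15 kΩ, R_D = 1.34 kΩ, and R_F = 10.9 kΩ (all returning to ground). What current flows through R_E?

Combine the parallel branches: R_p = (1/26.6 + 1/7.15 + 1/1.34 + 1/10.9)⁻¹ = 0.9848 kΩ.
V_A = 43.6 × 0.9848/14.88 = 2.885 mV.
Branch current I = V_A/R_E = 2.885/7.15 = 0.4034 µA.

I ≈ 0.403 µA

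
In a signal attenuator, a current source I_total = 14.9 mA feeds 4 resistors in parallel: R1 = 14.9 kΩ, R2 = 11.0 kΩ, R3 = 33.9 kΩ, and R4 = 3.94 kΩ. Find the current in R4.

I ≈ 8.57 mA

ΣG = 1/14.9 + 1/11.0 + 1/33.9 + 1/3.94 = 0.4413.
Current divider: I(R4) = I_total · G_k/ΣG = 14.9 × (0.2538/0.4413) = 14.9 × 0.5751 = 8.569 mA.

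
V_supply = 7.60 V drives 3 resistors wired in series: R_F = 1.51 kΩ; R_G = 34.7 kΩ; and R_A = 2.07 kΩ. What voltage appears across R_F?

V ≈ 0.300 V

Series total: ΣR = 1.51 + 34.7 + 2.07 = 38.28 kΩ.
By the voltage-divider rule, V = 7.60 × 1.510/38.28 = 0.2998 V.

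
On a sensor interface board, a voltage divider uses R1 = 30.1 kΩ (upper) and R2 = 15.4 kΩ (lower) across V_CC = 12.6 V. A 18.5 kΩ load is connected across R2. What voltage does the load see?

R2 ‖ R_L = (15.4 × 18.5)/(15.4 + 18.5) = 8.404 kΩ.
Then V_out = V_CC · R2'/(R1 + R2') = 12.6 × 8.404/38.50 = 2.750 V.

V_out ≈ 2.75 V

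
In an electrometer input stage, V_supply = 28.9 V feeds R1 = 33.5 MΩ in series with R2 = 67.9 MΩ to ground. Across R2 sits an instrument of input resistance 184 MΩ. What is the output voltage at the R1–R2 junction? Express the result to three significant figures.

V_out ≈ 17.2 V

The load sits in parallel with R2, giving an effective lower resistance R2' = R2·R_L/(R2+R_L) = 49.60 MΩ.
Now apply the divider: V_out = 28.9 × 0.5969 = 17.25 V.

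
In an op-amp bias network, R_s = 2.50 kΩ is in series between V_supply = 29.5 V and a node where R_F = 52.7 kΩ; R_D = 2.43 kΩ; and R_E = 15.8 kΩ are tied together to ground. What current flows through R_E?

Parallel bank: R_p = 1/(1/52.7 + 1/2.43 + 1/15.8) = 2.025 kΩ.
V_A by voltage divider: V_A = 29.5 × 2.025/(2.50 + 2.025) = 13.20 V.
I(R_E) = V_A / R_E = 13.20/15.8 = 0.8356 mA.

I ≈ 0.836 mA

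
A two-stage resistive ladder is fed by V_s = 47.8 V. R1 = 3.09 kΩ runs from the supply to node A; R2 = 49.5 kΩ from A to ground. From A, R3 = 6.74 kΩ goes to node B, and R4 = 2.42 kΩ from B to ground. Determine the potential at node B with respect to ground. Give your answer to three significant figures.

V_B ≈ 9.02 V

The second stage (R3 + R4 = 9.160 kΩ) loads node A in parallel with R2.
R2 ‖ (R3+R4) = 7.730 kΩ.
V_A = 47.8 × 7.730/(3.09 + 7.730) = 34.15 V.
Stage 2 is unloaded, so V_B = V_A · R4/(R3+R4) = 34.15 × 2.42/9.160 = 9.022 V.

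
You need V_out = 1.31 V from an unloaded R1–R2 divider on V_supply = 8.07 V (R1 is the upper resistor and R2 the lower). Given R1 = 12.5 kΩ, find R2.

R2 ≈ 2.42 kΩ

The divider ratio is R2/(R1+R2) = 1.31/8.07 = 0.1623.
So R2 = R1 · V_out/(V_supply − V_out) = 12.5 × 1.31/(8.07 − 1.31) = 12.5 × 0.1938 = 2.422 kΩ.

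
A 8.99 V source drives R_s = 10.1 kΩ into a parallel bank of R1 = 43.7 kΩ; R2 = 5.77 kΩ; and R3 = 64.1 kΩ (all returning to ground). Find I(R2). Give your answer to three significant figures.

I ≈ 0.496 mA

Parallel bank: R_p = 1/(1/43.7 + 1/5.77 + 1/64.1) = 4.722 kΩ.
V_A = 8.99 × 4.722/14.82 = 2.864 V.
Branch current I = V_A/R2 = 2.864/5.77 = 0.4963 mA.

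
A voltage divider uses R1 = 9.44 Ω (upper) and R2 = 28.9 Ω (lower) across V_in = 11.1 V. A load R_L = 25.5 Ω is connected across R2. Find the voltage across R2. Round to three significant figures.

V_out ≈ 6.54 V

The load sits in parallel with R2, giving an effective lower resistance R2' = R2·R_L/(R2+R_L) = 13.55 Ω.
Then V_out = V_in · R2'/(R1 + R2') = 11.1 × 13.55/22.99 = 6.542 V.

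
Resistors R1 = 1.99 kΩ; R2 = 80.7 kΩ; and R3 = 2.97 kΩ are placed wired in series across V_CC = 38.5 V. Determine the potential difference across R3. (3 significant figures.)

V ≈ 1.33 V

Total series resistance ΣR = 1.99 + 80.7 + 2.97 = 85.66 kΩ.
V = V_CC · R/ΣR = 38.5 × 0.03467 = 1.335 V.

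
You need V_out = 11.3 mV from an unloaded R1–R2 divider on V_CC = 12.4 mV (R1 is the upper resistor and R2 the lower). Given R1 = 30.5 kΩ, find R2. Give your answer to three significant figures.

The divider ratio is R2/(R1+R2) = 11.3/12.4 = 0.9113.
So R2 = R1 · V_out/(V_CC − V_out) = 30.5 × 11.3/(12.4 − 11.3) = 30.5 × 10.27 = 313.3 kΩ.

R2 ≈ 313 kΩ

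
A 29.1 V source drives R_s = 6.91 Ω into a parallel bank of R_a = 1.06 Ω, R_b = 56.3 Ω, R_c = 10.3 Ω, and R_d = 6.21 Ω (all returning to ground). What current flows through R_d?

I ≈ 0.497 A

Equivalent of the parallel group: R_p = 0.8202 Ω.
Node voltage V_A = V_DC · R_p/(R_s + R_p) = 29.1 × 0.1061 = 3.087 V.
Branch current I = V_A/R_d = 3.087/6.21 = 0.4972 A.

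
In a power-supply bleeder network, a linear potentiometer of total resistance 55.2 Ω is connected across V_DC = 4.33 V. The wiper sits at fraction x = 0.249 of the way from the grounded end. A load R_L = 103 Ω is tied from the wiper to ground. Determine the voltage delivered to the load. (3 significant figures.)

V_out ≈ 0.980 V

Lower segment x·R_p = 13.74 Ω; upper segment (1−x)·R_p = 41.46 Ω.
Lower segment in parallel with the load: 13.74 ‖ 103 = 12.13 Ω.
Loaded-divider output: V_out = 4.33 × 0.2263 = 0.9800 V.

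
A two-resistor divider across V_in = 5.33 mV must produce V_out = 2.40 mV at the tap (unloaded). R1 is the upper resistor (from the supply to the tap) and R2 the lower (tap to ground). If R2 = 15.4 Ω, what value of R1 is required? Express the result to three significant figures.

R1 ≈ 18.8 Ω

The divider ratio is R2/(R1+R2) = 2.40/5.33 = 0.4503.
So R1 = R2 · (V_in/V_out − 1) = 15.4 × (5.33/2.40 − 1) = 15.4 × 1.221 = 18.80 Ω.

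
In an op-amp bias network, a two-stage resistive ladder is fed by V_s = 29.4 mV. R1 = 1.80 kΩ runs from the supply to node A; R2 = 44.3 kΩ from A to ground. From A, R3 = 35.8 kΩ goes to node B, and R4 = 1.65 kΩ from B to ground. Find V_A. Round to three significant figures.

Node A sees R2 in parallel with the series input of stage 2, R3 + R4 = 37.45 kΩ.
R2 ‖ (R3+R4) = 20.29 kΩ.
So V_A = 29.4 × 0.9185 = 27.00 mV.

V_A ≈ 27.0 mV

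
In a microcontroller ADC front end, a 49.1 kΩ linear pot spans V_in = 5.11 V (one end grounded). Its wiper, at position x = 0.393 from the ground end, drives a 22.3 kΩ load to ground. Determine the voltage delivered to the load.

V_out ≈ 1.32 V

Split the track: R_lower = x·R_p = 19.30 kΩ, R_upper = (1−x)·R_p = 29.80 kΩ.
Lower segment in parallel with the load: 19.30 ‖ 22.3 = 10.34 kΩ.
V_out = 5.11 × 10.34/(29.80 + 10.34) = 1.317 V.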